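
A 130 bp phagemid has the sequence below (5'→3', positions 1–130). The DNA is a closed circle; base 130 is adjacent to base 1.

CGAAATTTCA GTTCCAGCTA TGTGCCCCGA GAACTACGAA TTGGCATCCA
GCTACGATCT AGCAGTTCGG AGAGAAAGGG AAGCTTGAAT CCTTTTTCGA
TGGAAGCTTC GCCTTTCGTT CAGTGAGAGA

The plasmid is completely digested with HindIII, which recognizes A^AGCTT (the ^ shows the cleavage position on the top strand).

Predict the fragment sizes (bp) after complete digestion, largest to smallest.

HindIII sites (AAGCTT) start at positions 81, 104.
HindIII cuts after the first base of each site, so after positions 81, 104.
Circular molecule, 2 cuts → 2 fragments:
  82–104 → 23 bp
  105–130 then 1–81 → 26 + 81 = 107 bp
Sorted largest to smallest: 107, 23 bp.

107, 23 bp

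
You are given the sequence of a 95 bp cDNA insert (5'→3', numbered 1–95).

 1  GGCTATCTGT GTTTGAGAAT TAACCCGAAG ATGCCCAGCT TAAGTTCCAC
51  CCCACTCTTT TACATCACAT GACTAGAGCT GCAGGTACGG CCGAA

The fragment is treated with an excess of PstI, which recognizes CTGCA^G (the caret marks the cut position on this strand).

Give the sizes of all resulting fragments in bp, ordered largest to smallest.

The PstI site (CTGCAG) starts at position 79.
PstI cuts after base 5 of each site (before the last base), so after position 83.
Linear molecule, 1 cut → 2 fragments:
  1–83 → 83 bp
  84–95 → 12 bp
Sorted largest to smallest: 83, 12 bp.

83, 12 bp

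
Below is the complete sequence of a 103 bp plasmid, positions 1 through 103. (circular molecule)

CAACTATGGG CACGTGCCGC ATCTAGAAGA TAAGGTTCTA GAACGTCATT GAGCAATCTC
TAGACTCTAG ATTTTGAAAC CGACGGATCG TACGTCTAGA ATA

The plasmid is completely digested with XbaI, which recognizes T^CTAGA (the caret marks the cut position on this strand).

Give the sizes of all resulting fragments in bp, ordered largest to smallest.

XbaI sites (TCTAGA) start at positions 22, 37, 59, 66, 95.
XbaI cuts after the first base of each site, so after positions 22, 37, 59, 66, 95.
Circular molecule, 5 cuts → 5 fragments:
  23–37 → 15 bp
  38–59 → 22 bp
  60–66 → 7 bp
  67–95 → 29 bp
  96–103 then 1–22 → 8 + 22 = 30 bp
Sorted largest to smallest: 30, 29, 22, 15, 7 bp.

30, 29, 22, 15, 7 bp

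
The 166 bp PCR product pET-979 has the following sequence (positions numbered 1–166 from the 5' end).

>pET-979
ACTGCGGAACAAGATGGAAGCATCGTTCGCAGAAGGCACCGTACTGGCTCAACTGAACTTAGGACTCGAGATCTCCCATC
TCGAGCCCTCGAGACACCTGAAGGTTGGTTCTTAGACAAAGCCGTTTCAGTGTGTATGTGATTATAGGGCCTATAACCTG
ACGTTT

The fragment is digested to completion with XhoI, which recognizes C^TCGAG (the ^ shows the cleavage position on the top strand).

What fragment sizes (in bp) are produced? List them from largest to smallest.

XhoI sites (CTCGAG) start at positions 65, 80, 88.
XhoI cuts after the first base of each site, so after positions 65, 80, 88.
Linear molecule, 3 cuts → 4 fragments:
  1–65 → 65 bp
  66–80 → 15 bp
  81–88 → 8 bp
  89–166 → 78 bp
Sorted largest to smallest: 78, 65, 15, 8 bp.

78, 65, 15, 8 bp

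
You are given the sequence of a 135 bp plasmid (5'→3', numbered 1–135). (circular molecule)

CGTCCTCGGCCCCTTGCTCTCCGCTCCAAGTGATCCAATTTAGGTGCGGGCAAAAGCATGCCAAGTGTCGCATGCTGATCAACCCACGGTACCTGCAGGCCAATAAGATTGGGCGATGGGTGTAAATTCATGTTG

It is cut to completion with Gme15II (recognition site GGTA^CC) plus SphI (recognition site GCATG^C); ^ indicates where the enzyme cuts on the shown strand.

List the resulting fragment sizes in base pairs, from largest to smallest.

104, 17, 14 bp

The Gme15II site (GGTACC) starts at position 88.
Gme15II cuts after base 4 of each site, so after position 91.
SphI sites (GCATGC) start at positions 56, 70.
SphI cuts after base 5 of each site (before the last base), so after positions 60, 74.
Combined cut positions: 60, 74, 91.
Circular molecule, 3 cuts → 3 fragments:
  61–74 → 14 bp
  75–91 → 17 bp
  92–135 then 1–60 → 44 + 60 = 104 bp
Sorted largest to smallest: 104, 17, 14 bp.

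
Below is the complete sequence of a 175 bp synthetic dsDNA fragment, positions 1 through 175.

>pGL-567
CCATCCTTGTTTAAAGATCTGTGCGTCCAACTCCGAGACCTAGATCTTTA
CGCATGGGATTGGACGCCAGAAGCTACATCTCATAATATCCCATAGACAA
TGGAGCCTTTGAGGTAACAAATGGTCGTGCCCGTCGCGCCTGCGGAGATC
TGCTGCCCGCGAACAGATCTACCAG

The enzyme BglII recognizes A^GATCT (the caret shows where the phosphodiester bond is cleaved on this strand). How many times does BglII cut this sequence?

AGATCT occurs starting at positions 15, 42, 146, 165.
BglII cuts at 4 sites.

4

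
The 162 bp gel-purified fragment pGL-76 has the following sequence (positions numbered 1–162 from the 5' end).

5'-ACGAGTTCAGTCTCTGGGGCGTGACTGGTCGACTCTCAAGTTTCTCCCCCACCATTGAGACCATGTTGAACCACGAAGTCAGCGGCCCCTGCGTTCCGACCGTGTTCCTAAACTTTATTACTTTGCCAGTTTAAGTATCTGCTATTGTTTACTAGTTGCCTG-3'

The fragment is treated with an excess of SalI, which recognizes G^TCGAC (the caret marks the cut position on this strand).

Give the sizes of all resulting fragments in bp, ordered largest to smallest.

The SalI site (GTCGAC) starts at position 28.
SalI cuts after the first base of each site, so after position 28.
Linear molecule, 1 cut → 2 fragments:
  1–28 → 28 bp
  29–162 → 134 bp
Sorted largest to smallest: 134, 28 bp.

134, 28 bp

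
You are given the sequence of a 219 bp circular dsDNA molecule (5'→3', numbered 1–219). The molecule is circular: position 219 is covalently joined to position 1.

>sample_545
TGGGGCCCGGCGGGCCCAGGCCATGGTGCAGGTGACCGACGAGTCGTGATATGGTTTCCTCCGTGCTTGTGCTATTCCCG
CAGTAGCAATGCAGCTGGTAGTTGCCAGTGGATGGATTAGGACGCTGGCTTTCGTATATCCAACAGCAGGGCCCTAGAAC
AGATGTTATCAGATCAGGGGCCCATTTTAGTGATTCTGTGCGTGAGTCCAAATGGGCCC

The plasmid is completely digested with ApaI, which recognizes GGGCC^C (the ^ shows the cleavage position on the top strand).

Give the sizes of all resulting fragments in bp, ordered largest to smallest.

ApaI sites (GGGCCC) start at positions 3, 12, 149, 178, 214.
ApaI cuts after base 5 of each site (before the last base), so after positions 7, 16, 153, 182, 218.
Circular molecule, 5 cuts → 5 fragments:
  8–16 → 9 bp
  17–153 → 137 bp
  154–182 → 29 bp
  183–218 → 36 bp
  219–219 then 1–7 → 1 + 7 = 8 bp
Sorted largest to smallest: 137, 36, 29, 9, 8 bp.

137, 36, 29, 9, 8 bp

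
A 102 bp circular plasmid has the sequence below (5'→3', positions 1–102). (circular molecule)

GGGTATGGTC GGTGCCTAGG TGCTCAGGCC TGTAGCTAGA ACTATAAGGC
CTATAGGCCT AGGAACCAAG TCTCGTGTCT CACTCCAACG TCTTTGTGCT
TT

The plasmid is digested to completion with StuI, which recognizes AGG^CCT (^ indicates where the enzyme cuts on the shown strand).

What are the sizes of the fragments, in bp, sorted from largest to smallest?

StuI sites (AGGCCT) start at positions 26, 47, 55.
StuI cuts after base 3 of each site, so after positions 28, 49, 57.
Circular molecule, 3 cuts → 3 fragments:
  29–49 → 21 bp
  50–57 → 8 bp
  58–102 then 1–28 → 45 + 28 = 73 bp
Sorted largest to smallest: 73, 21, 8 bp.

73, 21, 8 bp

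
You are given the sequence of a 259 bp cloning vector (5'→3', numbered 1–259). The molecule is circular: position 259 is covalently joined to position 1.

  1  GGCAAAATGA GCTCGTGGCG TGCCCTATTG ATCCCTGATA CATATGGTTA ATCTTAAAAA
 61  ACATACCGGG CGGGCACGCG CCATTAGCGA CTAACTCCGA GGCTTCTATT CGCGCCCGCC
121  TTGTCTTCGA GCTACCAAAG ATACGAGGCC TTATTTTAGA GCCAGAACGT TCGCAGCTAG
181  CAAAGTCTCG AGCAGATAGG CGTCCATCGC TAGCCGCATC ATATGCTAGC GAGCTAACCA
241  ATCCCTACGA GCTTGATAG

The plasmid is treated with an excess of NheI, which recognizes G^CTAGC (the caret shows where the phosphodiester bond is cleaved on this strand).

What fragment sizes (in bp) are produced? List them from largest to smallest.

210, 33, 16 bp

NheI sites (GCTAGC) start at positions 176, 209, 225.
NheI cuts after the first base of each site, so after positions 176, 209, 225.
Circular molecule, 3 cuts → 3 fragments:
  177–209 → 33 bp
  210–225 → 16 bp
  226–259 then 1–176 → 34 + 176 = 210 bp
Sorted largest to smallest: 210, 33, 16 bp.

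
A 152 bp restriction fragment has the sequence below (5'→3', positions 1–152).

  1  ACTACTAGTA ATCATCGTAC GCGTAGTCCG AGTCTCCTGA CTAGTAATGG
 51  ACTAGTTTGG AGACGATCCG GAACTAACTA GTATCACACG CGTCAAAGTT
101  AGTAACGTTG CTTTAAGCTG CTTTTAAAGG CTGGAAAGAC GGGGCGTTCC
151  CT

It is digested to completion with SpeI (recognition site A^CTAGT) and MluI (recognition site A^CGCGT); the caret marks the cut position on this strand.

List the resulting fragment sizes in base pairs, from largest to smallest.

64, 26, 21, 15, 11, 11, 4 bp

SpeI sites (ACTAGT) start at positions 4, 40, 51, 77.
SpeI cuts after the first base of each site, so after positions 4, 40, 51, 77.
MluI sites (ACGCGT) start at positions 19, 88.
MluI cuts after the first base of each site, so after positions 19, 88.
Combined cut positions: 4, 19, 40, 51, 77, 88.
Linear molecule, 6 cuts → 7 fragments:
  1–4 → 4 bp
  5–19 → 15 bp
  20–40 → 21 bp
  41–51 → 11 bp
  52–77 → 26 bp
  78–88 → 11 bp
  89–152 → 64 bp
Sorted largest to smallest: 64, 26, 21, 15, 11, 11, 4 bp.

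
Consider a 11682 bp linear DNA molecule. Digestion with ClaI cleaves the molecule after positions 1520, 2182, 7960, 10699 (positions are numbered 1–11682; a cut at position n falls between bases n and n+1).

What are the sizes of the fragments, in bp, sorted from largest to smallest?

5778, 2739, 1520, 983, 662 bp

Linear molecule, 4 cuts → 5 fragments:
  1520 − 0 = 1520 bp
  2182 − 1520 = 662 bp
  7960 − 2182 = 5778 bp
  10699 − 7960 = 2739 bp
  11682 − 10699 = 983 bp
Sorted largest to smallest: 5778, 2739, 1520, 983, 662 bp.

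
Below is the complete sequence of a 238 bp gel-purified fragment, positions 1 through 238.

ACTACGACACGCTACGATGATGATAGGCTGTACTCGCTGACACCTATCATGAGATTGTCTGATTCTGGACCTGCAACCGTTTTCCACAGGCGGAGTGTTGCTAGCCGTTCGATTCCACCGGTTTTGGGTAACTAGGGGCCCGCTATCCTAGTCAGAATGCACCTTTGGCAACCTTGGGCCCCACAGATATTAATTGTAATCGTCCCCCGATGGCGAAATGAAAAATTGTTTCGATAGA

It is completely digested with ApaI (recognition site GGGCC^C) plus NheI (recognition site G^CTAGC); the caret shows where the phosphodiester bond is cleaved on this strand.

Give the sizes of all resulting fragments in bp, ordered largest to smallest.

ApaI sites (GGGCCC) start at positions 136, 176.
ApaI cuts after base 5 of each site (before the last base), so after positions 140, 180.
The NheI site (GCTAGC) starts at position 100.
NheI cuts after the first base of each site, so after position 100.
Combined cut positions: 100, 140, 180.
Linear molecule, 3 cuts → 4 fragments:
  1–100 → 100 bp
  101–140 → 40 bp
  141–180 → 40 bp
  181–238 → 58 bp
Sorted largest to smallest: 100, 58, 40, 40 bp.

100, 58, 40, 40 bp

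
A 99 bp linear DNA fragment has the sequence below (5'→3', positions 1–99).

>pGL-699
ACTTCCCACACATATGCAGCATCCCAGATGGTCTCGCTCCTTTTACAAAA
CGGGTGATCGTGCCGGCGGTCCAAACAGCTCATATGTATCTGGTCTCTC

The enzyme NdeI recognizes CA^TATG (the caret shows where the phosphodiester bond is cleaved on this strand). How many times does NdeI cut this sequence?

CATATG occurs starting at positions 11, 81.
NdeI cuts at 2 sites.

2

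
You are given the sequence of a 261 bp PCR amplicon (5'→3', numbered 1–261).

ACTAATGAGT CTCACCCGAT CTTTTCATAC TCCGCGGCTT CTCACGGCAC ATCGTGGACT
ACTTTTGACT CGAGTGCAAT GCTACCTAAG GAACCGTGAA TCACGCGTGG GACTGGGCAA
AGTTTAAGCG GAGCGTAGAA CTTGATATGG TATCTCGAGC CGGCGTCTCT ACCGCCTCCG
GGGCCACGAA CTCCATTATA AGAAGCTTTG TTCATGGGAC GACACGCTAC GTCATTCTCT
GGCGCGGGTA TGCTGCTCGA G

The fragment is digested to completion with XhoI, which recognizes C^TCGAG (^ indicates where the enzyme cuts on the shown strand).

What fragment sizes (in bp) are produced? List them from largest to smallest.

XhoI sites (CTCGAG) start at positions 69, 154, 256.
XhoI cuts after the first base of each site, so after positions 69, 154, 256.
Linear molecule, 3 cuts → 4 fragments:
  1–69 → 69 bp
  70–154 → 85 bp
  155–256 → 102 bp
  257–261 → 5 bp
Sorted largest to smallest: 102, 85, 69, 5 bp.

102, 85, 69, 5 bp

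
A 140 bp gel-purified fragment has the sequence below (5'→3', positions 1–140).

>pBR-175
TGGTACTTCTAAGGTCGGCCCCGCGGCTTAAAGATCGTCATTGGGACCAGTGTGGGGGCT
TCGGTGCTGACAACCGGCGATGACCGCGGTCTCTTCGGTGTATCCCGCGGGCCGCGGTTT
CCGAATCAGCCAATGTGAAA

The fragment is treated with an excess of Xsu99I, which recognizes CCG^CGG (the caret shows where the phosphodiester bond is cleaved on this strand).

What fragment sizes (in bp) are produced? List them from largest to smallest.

63, 26, 23, 21, 7 bp

Xsu99I sites (CCGCGG) start at positions 21, 84, 105, 112.
Xsu99I cuts after base 3 of each site, so after positions 23, 86, 107, 114.
Linear molecule, 4 cuts → 5 fragments:
  1–23 → 23 bp
  24–86 → 63 bp
  87–107 → 21 bp
  108–114 → 7 bp
  115–140 → 26 bp
Sorted largest to smallest: 63, 26, 23, 21, 7 bp.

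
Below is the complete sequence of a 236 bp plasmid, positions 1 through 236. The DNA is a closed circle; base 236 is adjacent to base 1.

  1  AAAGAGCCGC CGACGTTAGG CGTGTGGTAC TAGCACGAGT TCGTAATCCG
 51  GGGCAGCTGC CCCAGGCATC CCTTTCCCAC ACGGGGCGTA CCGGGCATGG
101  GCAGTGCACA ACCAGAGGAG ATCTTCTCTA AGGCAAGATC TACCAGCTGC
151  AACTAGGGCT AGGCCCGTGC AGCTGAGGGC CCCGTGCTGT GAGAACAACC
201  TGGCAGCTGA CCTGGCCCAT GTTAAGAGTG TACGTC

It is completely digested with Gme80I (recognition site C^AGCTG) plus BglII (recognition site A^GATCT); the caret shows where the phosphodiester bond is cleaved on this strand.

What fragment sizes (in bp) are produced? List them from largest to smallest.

Gme80I sites (CAGCTG) start at positions 54, 144, 170, 204.
Gme80I cuts after the first base of each site, so after positions 54, 144, 170, 204.
BglII sites (AGATCT) start at positions 119, 136.
BglII cuts after the first base of each site, so after positions 119, 136.
Combined cut positions: 54, 119, 136, 144, 170, 204.
Circular molecule, 6 cuts → 6 fragments:
  55–119 → 65 bp
  120–136 → 17 bp
  137–144 → 8 bp
  145–170 → 26 bp
  171–204 → 34 bp
  205–236 then 1–54 → 32 + 54 = 86 bp
Sorted largest to smallest: 86, 65, 34, 26, 17, 8 bp.

86, 65, 34, 26, 17, 8 bp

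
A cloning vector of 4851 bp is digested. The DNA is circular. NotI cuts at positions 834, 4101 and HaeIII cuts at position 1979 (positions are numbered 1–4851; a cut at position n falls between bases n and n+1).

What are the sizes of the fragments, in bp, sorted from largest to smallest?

Combined cut positions (sorted): 834, 1979, 4101.
Circular molecule, 3 cuts → 3 fragments:
  1979 − 834 = 1145 bp
  4101 − 1979 = 2122 bp
  wrap: 4851 − 4101 + 834 = 1584 bp
Sorted largest to smallest: 2122, 1584, 1145 bp.

2122, 1584, 1145 bp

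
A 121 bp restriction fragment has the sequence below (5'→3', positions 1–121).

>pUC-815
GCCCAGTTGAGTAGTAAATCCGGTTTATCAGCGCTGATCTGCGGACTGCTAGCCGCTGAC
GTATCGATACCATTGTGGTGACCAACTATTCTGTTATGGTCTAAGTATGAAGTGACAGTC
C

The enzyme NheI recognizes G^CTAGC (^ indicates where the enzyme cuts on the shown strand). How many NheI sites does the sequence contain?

GCTAGC occurs starting at position 48.
NheI cuts at 1 site.

1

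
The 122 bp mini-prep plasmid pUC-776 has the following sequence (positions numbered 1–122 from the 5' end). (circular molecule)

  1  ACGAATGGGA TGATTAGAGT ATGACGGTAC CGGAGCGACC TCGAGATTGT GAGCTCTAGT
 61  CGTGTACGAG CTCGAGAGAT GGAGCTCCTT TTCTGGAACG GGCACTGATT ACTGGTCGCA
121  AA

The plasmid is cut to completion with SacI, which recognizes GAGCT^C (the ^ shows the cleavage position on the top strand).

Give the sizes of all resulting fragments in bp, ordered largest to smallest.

SacI sites (GAGCTC) start at positions 51, 68, 82.
SacI cuts after base 5 of each site (before the last base), so after positions 55, 72, 86.
Circular molecule, 3 cuts → 3 fragments:
  56–72 → 17 bp
  73–86 → 14 bp
  87–122 then 1–55 → 36 + 55 = 91 bp
Sorted largest to smallest: 91, 17, 14 bp.

91, 17, 14 bp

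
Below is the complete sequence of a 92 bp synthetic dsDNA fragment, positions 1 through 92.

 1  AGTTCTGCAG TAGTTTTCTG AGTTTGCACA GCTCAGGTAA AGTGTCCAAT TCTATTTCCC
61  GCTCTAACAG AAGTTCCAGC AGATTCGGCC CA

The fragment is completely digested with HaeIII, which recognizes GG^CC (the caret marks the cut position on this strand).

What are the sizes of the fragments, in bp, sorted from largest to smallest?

88, 4 bp

The HaeIII site (GGCC) starts at position 87.
HaeIII cuts after base 2 of each site, so after position 88.
Linear molecule, 1 cut → 2 fragments:
  1–88 → 88 bp
  89–92 → 4 bp
Sorted largest to smallest: 88, 4 bp.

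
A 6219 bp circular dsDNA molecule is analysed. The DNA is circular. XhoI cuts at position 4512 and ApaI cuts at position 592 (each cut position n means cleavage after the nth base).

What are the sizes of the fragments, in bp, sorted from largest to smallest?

3920, 2299 bp

Combined cut positions (sorted): 592, 4512.
Circular molecule, 2 cuts → 2 fragments:
  4512 − 592 = 3920 bp
  wrap: 6219 − 4512 + 592 = 2299 bp
Sorted largest to smallest: 3920, 2299 bp.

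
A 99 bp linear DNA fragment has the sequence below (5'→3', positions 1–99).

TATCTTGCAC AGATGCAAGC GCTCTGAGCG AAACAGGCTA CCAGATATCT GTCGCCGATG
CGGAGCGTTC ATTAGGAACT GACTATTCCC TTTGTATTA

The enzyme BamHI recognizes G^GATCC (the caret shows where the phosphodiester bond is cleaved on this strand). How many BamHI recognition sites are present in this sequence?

No occurrence of GGATCC is present in the sequence.
BamHI does not cut: 0 sites.

0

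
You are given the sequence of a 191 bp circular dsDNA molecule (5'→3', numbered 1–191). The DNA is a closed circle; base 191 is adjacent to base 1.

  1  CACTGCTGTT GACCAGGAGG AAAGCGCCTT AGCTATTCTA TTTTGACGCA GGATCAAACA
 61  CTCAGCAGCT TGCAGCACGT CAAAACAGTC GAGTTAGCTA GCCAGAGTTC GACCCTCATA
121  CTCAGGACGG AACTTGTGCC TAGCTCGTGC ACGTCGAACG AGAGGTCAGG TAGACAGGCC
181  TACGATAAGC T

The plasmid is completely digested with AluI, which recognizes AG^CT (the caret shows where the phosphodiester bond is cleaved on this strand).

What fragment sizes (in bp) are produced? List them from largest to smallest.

46, 46, 36, 34, 29 bp

AluI sites (AGCT) start at positions 31, 67, 96, 142, 188.
AluI cuts after base 2 of each site, so after positions 32, 68, 97, 143, 189.
Circular molecule, 5 cuts → 5 fragments:
  33–68 → 36 bp
  69–97 → 29 bp
  98–143 → 46 bp
  144–189 → 46 bp
  190–191 then 1–32 → 2 + 32 = 34 bp
Sorted largest to smallest: 46, 46, 36, 34, 29 bp.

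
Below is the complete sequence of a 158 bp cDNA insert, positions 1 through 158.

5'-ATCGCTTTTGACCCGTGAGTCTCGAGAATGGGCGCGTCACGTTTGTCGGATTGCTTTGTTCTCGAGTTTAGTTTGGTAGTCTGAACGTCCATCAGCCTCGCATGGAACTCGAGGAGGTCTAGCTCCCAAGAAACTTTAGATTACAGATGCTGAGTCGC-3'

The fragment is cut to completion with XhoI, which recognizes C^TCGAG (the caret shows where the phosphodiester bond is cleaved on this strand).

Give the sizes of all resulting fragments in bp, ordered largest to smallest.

XhoI sites (CTCGAG) start at positions 21, 61, 108.
XhoI cuts after the first base of each site, so after positions 21, 61, 108.
Linear molecule, 3 cuts → 4 fragments:
  1–21 → 21 bp
  22–61 → 40 bp
  62–108 → 47 bp
  109–158 → 50 bp
Sorted largest to smallest: 50, 47, 40, 21 bp.

50, 47, 40, 21 bp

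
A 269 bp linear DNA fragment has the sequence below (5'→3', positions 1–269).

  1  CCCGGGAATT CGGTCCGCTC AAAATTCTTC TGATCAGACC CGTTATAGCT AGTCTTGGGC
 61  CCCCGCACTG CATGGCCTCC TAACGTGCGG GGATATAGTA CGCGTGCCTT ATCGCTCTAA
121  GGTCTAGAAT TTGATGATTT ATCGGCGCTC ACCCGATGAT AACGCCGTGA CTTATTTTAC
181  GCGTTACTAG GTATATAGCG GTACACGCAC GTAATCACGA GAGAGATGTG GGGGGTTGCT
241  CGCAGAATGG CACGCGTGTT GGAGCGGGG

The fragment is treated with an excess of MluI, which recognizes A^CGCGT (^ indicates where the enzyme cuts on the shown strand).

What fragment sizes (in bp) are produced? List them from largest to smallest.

MluI sites (ACGCGT) start at positions 100, 179, 252.
MluI cuts after the first base of each site, so after positions 100, 179, 252.
Linear molecule, 3 cuts → 4 fragments:
  1–100 → 100 bp
  101–179 → 79 bp
  180–252 → 73 bp
  253–269 → 17 bp
Sorted largest to smallest: 100, 79, 73, 17 bp.

100, 79, 73, 17 bp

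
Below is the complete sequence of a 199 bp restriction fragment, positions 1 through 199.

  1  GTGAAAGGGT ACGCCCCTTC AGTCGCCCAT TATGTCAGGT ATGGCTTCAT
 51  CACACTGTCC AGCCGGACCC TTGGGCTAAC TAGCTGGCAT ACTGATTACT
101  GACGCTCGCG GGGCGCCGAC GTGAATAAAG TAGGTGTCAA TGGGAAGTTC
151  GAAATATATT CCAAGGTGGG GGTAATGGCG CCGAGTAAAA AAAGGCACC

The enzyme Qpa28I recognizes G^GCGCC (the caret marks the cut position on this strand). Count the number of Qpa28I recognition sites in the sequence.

2

GGCGCC occurs starting at positions 112, 177.
Qpa28I cuts at 2 sites.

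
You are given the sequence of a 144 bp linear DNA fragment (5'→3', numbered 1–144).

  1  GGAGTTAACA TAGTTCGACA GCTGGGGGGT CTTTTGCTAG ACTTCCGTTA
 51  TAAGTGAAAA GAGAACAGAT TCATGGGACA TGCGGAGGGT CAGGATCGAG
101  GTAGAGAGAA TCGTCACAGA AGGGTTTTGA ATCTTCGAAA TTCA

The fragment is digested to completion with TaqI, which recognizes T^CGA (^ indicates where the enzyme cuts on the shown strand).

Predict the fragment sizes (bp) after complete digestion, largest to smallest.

TaqI sites (TCGA) start at positions 15, 96, 135.
TaqI cuts after the first base of each site, so after positions 15, 96, 135.
Linear molecule, 3 cuts → 4 fragments:
  1–15 → 15 bp
  16–96 → 81 bp
  97–135 → 39 bp
  136–144 → 9 bp
Sorted largest to smallest: 81, 39, 15, 9 bp.

81, 39, 15, 9 bp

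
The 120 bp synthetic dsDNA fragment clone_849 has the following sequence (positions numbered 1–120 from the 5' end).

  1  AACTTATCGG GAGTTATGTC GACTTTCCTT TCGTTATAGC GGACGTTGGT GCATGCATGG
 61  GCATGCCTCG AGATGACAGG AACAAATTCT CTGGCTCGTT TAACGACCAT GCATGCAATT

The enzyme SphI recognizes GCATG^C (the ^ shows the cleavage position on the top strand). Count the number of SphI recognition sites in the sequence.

GCATGC occurs starting at positions 51, 61, 111.
SphI cuts at 3 sites.

3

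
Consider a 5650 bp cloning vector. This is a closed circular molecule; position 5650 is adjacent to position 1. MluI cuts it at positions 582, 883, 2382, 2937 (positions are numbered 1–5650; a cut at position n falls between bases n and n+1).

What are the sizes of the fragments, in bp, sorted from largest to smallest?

3295, 1499, 555, 301 bp

Circular molecule, 4 cuts → 4 fragments:
  883 − 582 = 301 bp
  2382 − 883 = 1499 bp
  2937 − 2382 = 555 bp
  wrap: 5650 − 2937 + 582 = 3295 bp
Sorted largest to smallest: 3295, 1499, 555, 301 bp.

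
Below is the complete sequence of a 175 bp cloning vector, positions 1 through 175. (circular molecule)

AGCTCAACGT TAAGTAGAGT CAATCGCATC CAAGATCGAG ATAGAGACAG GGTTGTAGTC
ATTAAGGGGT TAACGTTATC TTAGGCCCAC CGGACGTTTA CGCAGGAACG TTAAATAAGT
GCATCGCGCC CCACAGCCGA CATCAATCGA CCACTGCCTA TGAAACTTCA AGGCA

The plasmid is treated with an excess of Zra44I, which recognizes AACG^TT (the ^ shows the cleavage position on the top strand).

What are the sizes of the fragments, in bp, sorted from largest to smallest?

74, 66, 35 bp

Zra44I sites (AACGTT) start at positions 6, 72, 107.
Zra44I cuts after base 4 of each site, so after positions 9, 75, 110.
Circular molecule, 3 cuts → 3 fragments:
  10–75 → 66 bp
  76–110 → 35 bp
  111–175 then 1–9 → 65 + 9 = 74 bp
Sorted largest to smallest: 74, 66, 35 bp.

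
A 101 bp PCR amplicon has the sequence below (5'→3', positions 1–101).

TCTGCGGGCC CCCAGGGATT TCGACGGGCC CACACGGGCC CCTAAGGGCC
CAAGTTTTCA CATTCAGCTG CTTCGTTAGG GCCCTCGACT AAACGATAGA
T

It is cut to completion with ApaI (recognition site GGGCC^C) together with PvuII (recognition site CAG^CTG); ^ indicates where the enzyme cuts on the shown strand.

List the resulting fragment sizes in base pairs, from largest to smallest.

20, 18, 17, 16, 10, 10, 10 bp

ApaI sites (GGGCCC) start at positions 6, 26, 36, 46, 79.
ApaI cuts after base 5 of each site (before the last base), so after positions 10, 30, 40, 50, 83.
The PvuII site (CAGCTG) starts at position 65.
PvuII cuts after base 3 of each site, so after position 67.
Combined cut positions: 10, 30, 40, 50, 67, 83.
Linear molecule, 6 cuts → 7 fragments:
  1–10 → 10 bp
  11–30 → 20 bp
  31–40 → 10 bp
  41–50 → 10 bp
  51–67 → 17 bp
  68–83 → 16 bp
  84–101 → 18 bp
Sorted largest to smallest: 20, 18, 17, 16, 10, 10, 10 bp.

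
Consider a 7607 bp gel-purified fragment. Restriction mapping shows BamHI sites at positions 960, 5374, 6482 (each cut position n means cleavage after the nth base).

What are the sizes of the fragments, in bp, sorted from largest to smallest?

Linear molecule, 3 cuts → 4 fragments:
  960 − 0 = 960 bp
  5374 − 960 = 4414 bp
  6482 − 5374 = 1108 bp
  7607 − 6482 = 1125 bp
Sorted largest to smallest: 4414, 1125, 1108, 960 bp.

4414, 1125, 1108, 960 bp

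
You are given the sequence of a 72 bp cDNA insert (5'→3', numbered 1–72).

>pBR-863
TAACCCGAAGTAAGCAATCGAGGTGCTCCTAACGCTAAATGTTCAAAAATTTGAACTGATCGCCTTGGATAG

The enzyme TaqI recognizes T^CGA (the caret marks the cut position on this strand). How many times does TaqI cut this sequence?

1

TCGA occurs starting at position 18.
TaqI cuts at 1 site.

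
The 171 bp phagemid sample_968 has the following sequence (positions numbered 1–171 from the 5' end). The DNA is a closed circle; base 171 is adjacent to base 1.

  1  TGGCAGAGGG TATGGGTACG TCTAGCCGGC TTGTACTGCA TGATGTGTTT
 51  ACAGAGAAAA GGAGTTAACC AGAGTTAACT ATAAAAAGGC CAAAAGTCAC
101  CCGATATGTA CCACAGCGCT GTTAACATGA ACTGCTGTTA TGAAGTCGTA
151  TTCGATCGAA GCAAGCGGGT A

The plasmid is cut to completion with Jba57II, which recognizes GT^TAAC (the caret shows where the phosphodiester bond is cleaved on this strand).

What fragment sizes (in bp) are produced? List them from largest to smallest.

114, 47, 10 bp

Jba57II sites (GTTAAC) start at positions 64, 74, 121.
Jba57II cuts after base 2 of each site, so after positions 65, 75, 122.
Circular molecule, 3 cuts → 3 fragments:
  66–75 → 10 bp
  76–122 → 47 bp
  123–171 then 1–65 → 49 + 65 = 114 bp
Sorted largest to smallest: 114, 47, 10 bp.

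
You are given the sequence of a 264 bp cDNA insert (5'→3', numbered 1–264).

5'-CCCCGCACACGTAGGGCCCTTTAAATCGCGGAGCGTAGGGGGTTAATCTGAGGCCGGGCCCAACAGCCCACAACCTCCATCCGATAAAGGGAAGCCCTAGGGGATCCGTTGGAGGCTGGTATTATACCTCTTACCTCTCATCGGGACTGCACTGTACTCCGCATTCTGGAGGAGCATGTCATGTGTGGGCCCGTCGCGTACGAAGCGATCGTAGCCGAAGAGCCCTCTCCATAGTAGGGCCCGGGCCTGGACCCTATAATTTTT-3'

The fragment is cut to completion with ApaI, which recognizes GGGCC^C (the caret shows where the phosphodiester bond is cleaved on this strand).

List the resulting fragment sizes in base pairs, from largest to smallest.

131, 50, 42, 23, 18 bp

ApaI sites (GGGCCC) start at positions 14, 56, 187, 237.
ApaI cuts after base 5 of each site (before the last base), so after positions 18, 60, 191, 241.
Linear molecule, 4 cuts → 5 fragments:
  1–18 → 18 bp
  19–60 → 42 bp
  61–191 → 131 bp
  192–241 → 50 bp
  242–264 → 23 bp
Sorted largest to smallest: 131, 50, 42, 23, 18 bp.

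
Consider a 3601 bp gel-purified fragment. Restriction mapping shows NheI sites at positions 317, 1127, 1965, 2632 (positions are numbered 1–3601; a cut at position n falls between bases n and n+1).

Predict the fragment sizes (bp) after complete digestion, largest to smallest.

969, 838, 810, 667, 317 bp

Linear molecule, 4 cuts → 5 fragments:
  317 − 0 = 317 bp
  1127 − 317 = 810 bp
  1965 − 1127 = 838 bp
  2632 − 1965 = 667 bp
  3601 − 2632 = 969 bp
Sorted largest to smallest: 969, 838, 810, 667, 317 bp.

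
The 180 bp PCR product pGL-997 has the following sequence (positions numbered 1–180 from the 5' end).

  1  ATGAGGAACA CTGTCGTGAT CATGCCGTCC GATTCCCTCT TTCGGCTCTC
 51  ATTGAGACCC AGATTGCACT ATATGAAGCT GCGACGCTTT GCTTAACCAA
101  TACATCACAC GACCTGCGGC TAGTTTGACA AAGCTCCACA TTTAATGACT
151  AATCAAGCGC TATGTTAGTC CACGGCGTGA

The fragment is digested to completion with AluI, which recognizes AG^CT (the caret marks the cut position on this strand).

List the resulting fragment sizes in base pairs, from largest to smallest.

AluI sites (AGCT) start at positions 77, 132.
AluI cuts after base 2 of each site, so after positions 78, 133.
Linear molecule, 2 cuts → 3 fragments:
  1–78 → 78 bp
  79–133 → 55 bp
  134–180 → 47 bp
Sorted largest to smallest: 78, 55, 47 bp.

78, 55, 47 bp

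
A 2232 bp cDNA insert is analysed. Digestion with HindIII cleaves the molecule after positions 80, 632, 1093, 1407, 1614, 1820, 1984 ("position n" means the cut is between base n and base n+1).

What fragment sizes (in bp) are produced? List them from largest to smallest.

Linear molecule, 7 cuts → 8 fragments:
  80 − 0 = 80 bp
  632 − 80 = 552 bp
  1093 − 632 = 461 bp
  1407 − 1093 = 314 bp
  1614 − 1407 = 207 bp
  1820 − 1614 = 206 bp
  1984 − 1820 = 164 bp
  2232 − 1984 = 248 bp
Sorted largest to smallest: 552, 461, 314, 248, 207, 206, 164, 80 bp.

552, 461, 314, 248, 207, 206, 164, 80 bp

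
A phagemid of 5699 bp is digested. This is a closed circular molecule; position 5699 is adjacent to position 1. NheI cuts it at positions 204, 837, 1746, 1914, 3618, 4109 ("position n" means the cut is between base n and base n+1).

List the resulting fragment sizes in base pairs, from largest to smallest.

Circular molecule, 6 cuts → 6 fragments:
  837 − 204 = 633 bp
  1746 − 837 = 909 bp
  1914 − 1746 = 168 bp
  3618 − 1914 = 1704 bp
  4109 − 3618 = 491 bp
  wrap: 5699 − 4109 + 204 = 1794 bp
Sorted largest to smallest: 1794, 1704, 909, 633, 491, 168 bp.

1794, 1704, 909, 633, 491, 168 bp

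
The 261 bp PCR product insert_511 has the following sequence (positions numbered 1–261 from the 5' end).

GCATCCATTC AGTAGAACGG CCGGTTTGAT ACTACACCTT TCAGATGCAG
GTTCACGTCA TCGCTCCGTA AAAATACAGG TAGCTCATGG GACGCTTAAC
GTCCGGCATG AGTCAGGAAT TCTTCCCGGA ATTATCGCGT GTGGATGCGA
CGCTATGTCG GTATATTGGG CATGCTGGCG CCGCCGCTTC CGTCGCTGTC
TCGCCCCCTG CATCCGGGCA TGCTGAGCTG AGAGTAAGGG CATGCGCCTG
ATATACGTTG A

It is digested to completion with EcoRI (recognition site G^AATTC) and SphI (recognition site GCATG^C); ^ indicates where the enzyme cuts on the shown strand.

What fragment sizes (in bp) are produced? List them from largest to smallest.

117, 57, 48, 22, 17 bp

The EcoRI site (GAATTC) starts at position 117.
EcoRI cuts after the first base of each site, so after position 117.
SphI sites (GCATGC) start at positions 170, 218, 240.
SphI cuts after base 5 of each site (before the last base), so after positions 174, 222, 244.
Combined cut positions: 117, 174, 222, 244.
Linear molecule, 4 cuts → 5 fragments:
  1–117 → 117 bp
  118–174 → 57 bp
  175–222 → 48 bp
  223–244 → 22 bp
  245–261 → 17 bp
Sorted largest to smallest: 117, 57, 48, 22, 17 bp.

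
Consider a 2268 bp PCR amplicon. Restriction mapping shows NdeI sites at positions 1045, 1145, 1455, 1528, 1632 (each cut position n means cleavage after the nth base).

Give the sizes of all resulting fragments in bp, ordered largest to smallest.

Linear molecule, 5 cuts → 6 fragments:
  1045 − 0 = 1045 bp
  1145 − 1045 = 100 bp
  1455 − 1145 = 310 bp
  1528 − 1455 = 73 bp
  1632 − 1528 = 104 bp
  2268 − 1632 = 636 bp
Sorted largest to smallest: 1045, 636, 310, 104, 100, 73 bp.

1045, 636, 310, 104, 100, 73 bp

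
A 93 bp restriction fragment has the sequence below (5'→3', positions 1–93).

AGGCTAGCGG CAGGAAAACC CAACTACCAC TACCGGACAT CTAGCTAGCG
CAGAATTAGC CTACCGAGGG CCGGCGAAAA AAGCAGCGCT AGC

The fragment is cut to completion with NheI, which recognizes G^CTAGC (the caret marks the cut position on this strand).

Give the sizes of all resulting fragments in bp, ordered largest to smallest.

NheI sites (GCTAGC) start at positions 3, 44, 88.
NheI cuts after the first base of each site, so after positions 3, 44, 88.
Linear molecule, 3 cuts → 4 fragments:
  1–3 → 3 bp
  4–44 → 41 bp
  45–88 → 44 bp
  89–93 → 5 bp
Sorted largest to smallest: 44, 41, 5, 3 bp.

44, 41, 5, 3 bp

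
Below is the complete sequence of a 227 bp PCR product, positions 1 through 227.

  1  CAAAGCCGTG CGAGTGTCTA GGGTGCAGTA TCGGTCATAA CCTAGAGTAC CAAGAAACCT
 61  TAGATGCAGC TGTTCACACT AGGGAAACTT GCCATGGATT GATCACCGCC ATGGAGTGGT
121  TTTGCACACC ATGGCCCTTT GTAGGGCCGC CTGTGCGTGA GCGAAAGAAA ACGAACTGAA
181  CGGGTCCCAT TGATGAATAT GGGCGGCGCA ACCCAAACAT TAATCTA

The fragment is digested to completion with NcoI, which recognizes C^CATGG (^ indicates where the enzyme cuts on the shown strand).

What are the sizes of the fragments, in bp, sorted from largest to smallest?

98, 92, 20, 17 bp

NcoI sites (CCATGG) start at positions 92, 109, 129.
NcoI cuts after the first base of each site, so after positions 92, 109, 129.
Linear molecule, 3 cuts → 4 fragments:
  1–92 → 92 bp
  93–109 → 17 bp
  110–129 → 20 bp
  130–227 → 98 bp
Sorted largest to smallest: 98, 92, 20, 17 bp.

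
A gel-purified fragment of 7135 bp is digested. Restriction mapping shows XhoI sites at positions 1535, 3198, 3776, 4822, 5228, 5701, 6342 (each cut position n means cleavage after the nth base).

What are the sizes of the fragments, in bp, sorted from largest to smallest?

1663, 1535, 1046, 793, 641, 578, 473, 406 bp

Linear molecule, 7 cuts → 8 fragments:
  1535 − 0 = 1535 bp
  3198 − 1535 = 1663 bp
  3776 − 3198 = 578 bp
  4822 − 3776 = 1046 bp
  5228 − 4822 = 406 bp
  5701 − 5228 = 473 bp
  6342 − 5701 = 641 bp
  7135 − 6342 = 793 bp
Sorted largest to smallest: 1663, 1535, 1046, 793, 641, 578, 473, 406 bp.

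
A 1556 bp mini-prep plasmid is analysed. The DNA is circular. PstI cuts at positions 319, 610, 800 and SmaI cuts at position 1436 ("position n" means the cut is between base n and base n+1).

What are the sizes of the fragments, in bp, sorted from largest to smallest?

636, 439, 291, 190 bp

Combined cut positions (sorted): 319, 610, 800, 1436.
Circular molecule, 4 cuts → 4 fragments:
  610 − 319 = 291 bp
  800 − 610 = 190 bp
  1436 − 800 = 636 bp
  wrap: 1556 − 1436 + 319 = 439 bp
Sorted largest to smallest: 636, 439, 291, 190 bp.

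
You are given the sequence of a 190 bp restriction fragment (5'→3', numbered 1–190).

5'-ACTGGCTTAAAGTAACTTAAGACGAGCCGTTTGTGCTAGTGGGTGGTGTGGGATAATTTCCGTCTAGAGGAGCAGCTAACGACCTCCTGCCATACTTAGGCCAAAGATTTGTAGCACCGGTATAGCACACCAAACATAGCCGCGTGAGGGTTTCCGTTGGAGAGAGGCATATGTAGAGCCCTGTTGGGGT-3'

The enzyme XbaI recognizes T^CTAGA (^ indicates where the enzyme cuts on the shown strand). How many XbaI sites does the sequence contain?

TCTAGA occurs starting at position 63.
XbaI cuts at 1 site.

1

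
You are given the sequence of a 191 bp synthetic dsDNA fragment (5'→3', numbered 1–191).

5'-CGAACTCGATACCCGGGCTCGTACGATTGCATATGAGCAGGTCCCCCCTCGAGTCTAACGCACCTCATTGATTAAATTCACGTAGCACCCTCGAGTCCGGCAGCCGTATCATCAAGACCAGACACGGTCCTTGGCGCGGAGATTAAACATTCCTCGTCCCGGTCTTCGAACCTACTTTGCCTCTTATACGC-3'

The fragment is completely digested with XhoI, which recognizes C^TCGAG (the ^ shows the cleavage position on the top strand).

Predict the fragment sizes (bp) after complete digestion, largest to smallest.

101, 48, 42 bp

XhoI sites (CTCGAG) start at positions 48, 90.
XhoI cuts after the first base of each site, so after positions 48, 90.
Linear molecule, 2 cuts → 3 fragments:
  1–48 → 48 bp
  49–90 → 42 bp
  91–191 → 101 bp
Sorted largest to smallest: 101, 48, 42 bp.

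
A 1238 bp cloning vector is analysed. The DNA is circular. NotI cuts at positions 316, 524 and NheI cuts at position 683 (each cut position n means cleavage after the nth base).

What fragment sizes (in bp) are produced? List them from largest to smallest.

Combined cut positions (sorted): 316, 524, 683.
Circular molecule, 3 cuts → 3 fragments:
  524 − 316 = 208 bp
  683 − 524 = 159 bp
  wrap: 1238 − 683 + 316 = 871 bp
Sorted largest to smallest: 871, 208, 159 bp.

871, 208, 159 bp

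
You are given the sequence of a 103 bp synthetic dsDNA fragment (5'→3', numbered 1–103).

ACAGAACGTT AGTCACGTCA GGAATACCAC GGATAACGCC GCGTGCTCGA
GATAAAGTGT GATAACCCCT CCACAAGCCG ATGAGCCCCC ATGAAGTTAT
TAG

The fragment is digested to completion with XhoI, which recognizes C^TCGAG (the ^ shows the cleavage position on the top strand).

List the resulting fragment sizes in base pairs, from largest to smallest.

The XhoI site (CTCGAG) starts at position 46.
XhoI cuts after the first base of each site, so after position 46.
Linear molecule, 1 cut → 2 fragments:
  1–46 → 46 bp
  47–103 → 57 bp
Sorted largest to smallest: 57, 46 bp.

57, 46 bp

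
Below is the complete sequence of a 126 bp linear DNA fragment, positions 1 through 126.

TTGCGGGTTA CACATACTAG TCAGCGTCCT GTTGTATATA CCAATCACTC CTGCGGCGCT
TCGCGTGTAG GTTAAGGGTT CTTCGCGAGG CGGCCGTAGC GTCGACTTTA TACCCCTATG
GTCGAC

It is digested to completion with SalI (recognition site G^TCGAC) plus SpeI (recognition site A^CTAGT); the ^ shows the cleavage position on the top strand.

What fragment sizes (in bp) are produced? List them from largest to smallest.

85, 20, 16, 5 bp

SalI sites (GTCGAC) start at positions 101, 121.
SalI cuts after the first base of each site, so after positions 101, 121.
The SpeI site (ACTAGT) starts at position 16.
SpeI cuts after the first base of each site, so after position 16.
Combined cut positions: 16, 101, 121.
Linear molecule, 3 cuts → 4 fragments:
  1–16 → 16 bp
  17–101 → 85 bp
  102–121 → 20 bp
  122–126 → 5 bp
Sorted largest to smallest: 85, 20, 16, 5 bp.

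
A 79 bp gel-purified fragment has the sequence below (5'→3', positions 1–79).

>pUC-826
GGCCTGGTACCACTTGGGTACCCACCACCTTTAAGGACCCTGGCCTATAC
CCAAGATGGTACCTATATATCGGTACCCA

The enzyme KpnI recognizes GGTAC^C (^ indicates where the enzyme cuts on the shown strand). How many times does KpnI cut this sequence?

GGTACC occurs starting at positions 6, 17, 58, 72.
KpnI cuts at 4 sites.

4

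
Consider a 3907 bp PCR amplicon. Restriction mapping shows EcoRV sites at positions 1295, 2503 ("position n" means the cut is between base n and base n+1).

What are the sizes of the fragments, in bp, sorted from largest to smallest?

1404, 1295, 1208 bp

Linear molecule, 2 cuts → 3 fragments:
  1295 − 0 = 1295 bp
  2503 − 1295 = 1208 bp
  3907 − 2503 = 1404 bp
Sorted largest to smallest: 1404, 1295, 1208 bp.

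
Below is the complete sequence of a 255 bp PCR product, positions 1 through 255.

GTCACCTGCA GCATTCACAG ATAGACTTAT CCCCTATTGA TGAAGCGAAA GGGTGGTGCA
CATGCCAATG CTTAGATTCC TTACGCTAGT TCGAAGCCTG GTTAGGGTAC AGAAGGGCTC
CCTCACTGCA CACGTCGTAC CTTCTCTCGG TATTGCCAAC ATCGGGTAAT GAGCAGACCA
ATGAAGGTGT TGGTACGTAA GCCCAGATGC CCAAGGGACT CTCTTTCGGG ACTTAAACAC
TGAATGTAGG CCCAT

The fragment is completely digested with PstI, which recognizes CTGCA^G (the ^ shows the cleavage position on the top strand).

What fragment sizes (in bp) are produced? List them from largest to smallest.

The PstI site (CTGCAG) starts at position 6.
PstI cuts after base 5 of each site (before the last base), so after position 10.
Linear molecule, 1 cut → 2 fragments:
  1–10 → 10 bp
  11–255 → 245 bp
Sorted largest to smallest: 245, 10 bp.

245, 10 bp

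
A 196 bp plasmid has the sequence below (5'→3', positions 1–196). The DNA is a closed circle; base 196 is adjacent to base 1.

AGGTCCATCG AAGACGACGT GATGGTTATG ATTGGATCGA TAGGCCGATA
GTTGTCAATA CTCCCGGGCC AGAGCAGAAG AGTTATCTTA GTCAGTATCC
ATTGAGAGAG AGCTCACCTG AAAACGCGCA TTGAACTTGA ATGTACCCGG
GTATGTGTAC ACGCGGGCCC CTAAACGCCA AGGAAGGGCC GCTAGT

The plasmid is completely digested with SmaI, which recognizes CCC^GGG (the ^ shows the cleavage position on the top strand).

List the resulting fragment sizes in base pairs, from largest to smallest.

SmaI sites (CCCGGG) start at positions 63, 146.
SmaI cuts after base 3 of each site, so after positions 65, 148.
Circular molecule, 2 cuts → 2 fragments:
  66–148 → 83 bp
  149–196 then 1–65 → 48 + 65 = 113 bp
Sorted largest to smallest: 113, 83 bp.

113, 83 bp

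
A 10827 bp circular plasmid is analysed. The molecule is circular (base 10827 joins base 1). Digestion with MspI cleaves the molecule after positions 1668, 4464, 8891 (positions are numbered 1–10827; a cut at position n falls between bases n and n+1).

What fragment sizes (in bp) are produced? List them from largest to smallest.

4427, 3604, 2796 bp

Circular molecule, 3 cuts → 3 fragments:
  4464 − 1668 = 2796 bp
  8891 − 4464 = 4427 bp
  wrap: 10827 − 8891 + 1668 = 3604 bp
Sorted largest to smallest: 4427, 3604, 2796 bp.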